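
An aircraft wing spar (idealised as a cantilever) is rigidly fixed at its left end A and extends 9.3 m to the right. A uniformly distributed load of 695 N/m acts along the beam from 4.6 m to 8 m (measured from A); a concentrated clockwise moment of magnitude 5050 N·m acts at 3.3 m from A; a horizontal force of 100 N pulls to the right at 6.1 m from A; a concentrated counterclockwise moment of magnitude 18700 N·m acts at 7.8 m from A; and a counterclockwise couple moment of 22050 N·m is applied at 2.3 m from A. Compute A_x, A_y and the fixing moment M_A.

Resultant of the distributed load: 695 × 3.4 = 2363 N at 6.3 m from A.
ΣF_x = 0: A_x + 100 = 0 → A_x = -100.0 N.
ΣF_y = 0: A_y − 695·3.4 = 0 → A_y = 2363 N.
ΣM about A: M_A − (695·3.4)·6.3 − 5050 + 18700 + 22050 = 0 → M_A = -20810 N·m.

A_x = -100.0 N, A_y = 2363 N, M_A = -20810 N·m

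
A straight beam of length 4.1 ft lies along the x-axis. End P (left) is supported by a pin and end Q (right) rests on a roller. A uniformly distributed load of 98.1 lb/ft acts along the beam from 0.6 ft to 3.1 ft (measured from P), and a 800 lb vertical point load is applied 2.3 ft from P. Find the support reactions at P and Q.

P_x = 0, P_y = 485.8 lb, Q_y = 559.4 lb

Resultant of the distributed load: 98.1 × 2.5 = 245.25 lb at 1.85 ft from P.
ΣM about P: Q_y·4.1 − (98.1·2.5)·1.85 − 800·2.3 = 0 → Q_y = 2293.7125/4.1 = 559.442 ≈ 559.4 lb.
ΣF_y = 0: P_y + 559.442 − 98.1·2.5 − 800 = 0 → P_y = 485.8 lb.
ΣF_x = 0: no horizontal applied forces, so P_x = 0.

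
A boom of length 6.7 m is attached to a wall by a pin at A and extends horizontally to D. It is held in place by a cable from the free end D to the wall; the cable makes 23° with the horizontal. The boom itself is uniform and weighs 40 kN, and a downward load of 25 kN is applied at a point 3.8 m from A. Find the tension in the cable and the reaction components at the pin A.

T = 87.47 kN, A_x = 80.52 kN, A_y = 30.82 kN

ΣM about A: T·sin23°·6.7 − 40·3.35 − 25·3.8 = 0 → T = 229/(6.7·0.390731) = 87.4748 ≈ 87.47 kN.
ΣF_x = 0: A_x − T·cos23° = 0 → A_x = 87.4748 × 0.920505 = 80.52 kN.
ΣF_y = 0: A_y + T·sin23° − 40 − 25 = 0 → A_y = 65 − 87.4748 × 0.390731 = 30.82 kN.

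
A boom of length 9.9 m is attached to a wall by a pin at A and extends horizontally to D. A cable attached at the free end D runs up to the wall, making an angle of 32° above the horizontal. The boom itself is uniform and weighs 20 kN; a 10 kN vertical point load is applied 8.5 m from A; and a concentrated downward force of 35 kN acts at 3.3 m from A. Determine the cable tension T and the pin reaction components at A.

ΣM about A: T·sin32°·9.9 − 20·4.95 − 10·8.5 − 35·3.3 = 0 → T = 299.5/(9.9·0.529919) = 57.089 ≈ 57.09 kN.
ΣF_x = 0: A_x − T·cos32° = 0 → A_x = 57.089 × 0.848048 = 48.41 kN.
ΣF_y = 0: A_y + T·sin32° − 20 − 10 − 35 = 0 → A_y = 65 − 57.089 × 0.529919 = 34.75 kN.

T = 57.09 kN, A_x = 48.41 kN, A_y = 34.75 kN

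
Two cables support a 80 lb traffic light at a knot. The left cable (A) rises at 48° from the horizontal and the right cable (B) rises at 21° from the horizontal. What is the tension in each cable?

ΣF_x = 0: −T_A·cos48° + T_B·cos21° = 0 → T_B = 0.716736·T_A.
ΣF_y = 0: T_A·sin48° + T_B·sin21° = 80.
Substitute: T_A·(0.743145 + 0.716736·0.358368) = 80 → T_A = 80.00 lb.
Then T_B = 0.716736 × 80 = 57.34 lb.

T_A = 80.00 lb, T_B = 57.34 lb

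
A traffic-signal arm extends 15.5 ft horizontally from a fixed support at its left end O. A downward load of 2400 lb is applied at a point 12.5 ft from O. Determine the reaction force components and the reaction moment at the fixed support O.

ΣF_x = 0: O_x = 0.
ΣF_y = 0: O_y − 2400 = 0 → O_y = 2400 lb.
ΣM about O: M_O − 2400·12.5 = 0 → M_O = 30000 lb·ft.

O_x = 0, O_y = 2400 lb, M_O = 30000 lb·ft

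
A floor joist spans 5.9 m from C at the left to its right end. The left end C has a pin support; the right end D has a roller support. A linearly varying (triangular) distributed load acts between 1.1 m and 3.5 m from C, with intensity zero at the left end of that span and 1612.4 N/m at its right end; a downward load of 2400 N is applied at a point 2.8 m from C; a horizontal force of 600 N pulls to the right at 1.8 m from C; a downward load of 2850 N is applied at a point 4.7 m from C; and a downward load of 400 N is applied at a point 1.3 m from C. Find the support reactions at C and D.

Resultant of the triangular load: ½ × 1612.4 × 2.4 = 1934.88 N, acting at 2.7 m from C (one-third of the span from the peak).
ΣM about C: D_y·5.9 − (½·1612.4·2.4)·2.7 − 2400·2.8 − 2850·4.7 − 400·1.3 = 0 → D_y = 25859.176/5.9 = 4382.91 ≈ 4383 N.
ΣF_y = 0: C_y + 4382.91 − ½·1612.4·2.4 − 2400 − 2850 − 400 = 0 → C_y = 3202 N.
ΣF_x = 0: C_x + 600 = 0 → C_x = -600.0 N.

C_x = -600.0 N, C_y = 3202 N, D_y = 4383 N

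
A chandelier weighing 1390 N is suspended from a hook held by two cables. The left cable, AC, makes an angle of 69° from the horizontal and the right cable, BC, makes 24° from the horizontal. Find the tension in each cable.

T_AC = 1272 N, T_BC = 498.8 N

ΣF_x = 0: −T_AC·cos69° + T_BC·cos24° = 0 → T_BC = 0.392283·T_AC.
ΣF_y = 0: T_AC·sin69° + T_BC·sin24° = 1390.
Substitute: T_AC·(0.93358 + 0.392283·0.406737) = 1390 → T_AC = 1271.57 ≈ 1272 N.
Then T_BC = 0.392283 × 1271.57 = 498.8 N.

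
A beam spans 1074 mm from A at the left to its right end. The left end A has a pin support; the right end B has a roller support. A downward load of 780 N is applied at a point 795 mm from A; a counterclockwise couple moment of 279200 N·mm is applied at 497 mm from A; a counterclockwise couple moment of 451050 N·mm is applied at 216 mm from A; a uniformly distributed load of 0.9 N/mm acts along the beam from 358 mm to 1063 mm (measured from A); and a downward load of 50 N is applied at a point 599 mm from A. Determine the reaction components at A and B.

A_x = 0, A_y = 1119 N, B_y = 345.1 N

Resultant of the distributed load: 0.9 × 705 = 634.5 N at 710.5 mm from A.
ΣM about A: B_y·1074 − 780·795 + 279200 + 451050 − (0.9·705)·710.5 − 50·599 = 0 → B_y = 370612.25/1074 = 345.077 ≈ 345.1 N.
ΣF_y = 0: A_y + 345.077 − 780 − 0.9·705 − 50 = 0 → A_y = 1119 N.
ΣF_x = 0: no horizontal applied forces, so A_x = 0.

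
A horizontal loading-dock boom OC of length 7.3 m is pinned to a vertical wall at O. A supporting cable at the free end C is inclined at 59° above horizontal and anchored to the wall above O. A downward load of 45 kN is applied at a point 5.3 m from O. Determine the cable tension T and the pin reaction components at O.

ΣM about O: T·sin59°·7.3 − 45·5.3 = 0 → T = 238.5/(7.3·0.857167) = 38.1154 ≈ 38.12 kN.
ΣF_x = 0: O_x − T·cos59° = 0 → O_x = 38.1154 × 0.515038 = 19.63 kN.
ΣF_y = 0: O_y + T·sin59° − 45 = 0 → O_y = 45 − 38.1154 × 0.857167 = 12.33 kN.

T = 38.12 kN, O_x = 19.63 kN, O_y = 12.33 kN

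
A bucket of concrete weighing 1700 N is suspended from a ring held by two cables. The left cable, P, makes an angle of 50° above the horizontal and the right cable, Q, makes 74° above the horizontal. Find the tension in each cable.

T_P = 565.2 N, T_Q = 1318 N

ΣF_x = 0: −T_P·cos50° + T_Q·cos74° = 0 → T_Q = 2.332·T_P.
ΣF_y = 0: T_P·sin50° + T_Q·sin74° = 1700.
Substitute: T_P·(0.766044 + 2.332·0.961262) = 1700 → T_P = 565.215 ≈ 565.2 N.
Then T_Q = 2.332 × 565.215 = 1318 N.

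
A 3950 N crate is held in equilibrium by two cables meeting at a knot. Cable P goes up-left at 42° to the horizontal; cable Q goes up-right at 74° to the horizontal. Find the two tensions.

T_P = 1211 N, T_Q = 3266 N

ΣF_x = 0: −T_P·cos42° + T_Q·cos74° = 0 → T_Q = 2.6961·T_P.
ΣF_y = 0: T_P·sin42° + T_Q·sin74° = 3950.
Substitute: T_P·(0.669131 + 2.6961·0.961262) = 3950 → T_P = 1211.36 ≈ 1211 N.
Then T_Q = 2.6961 × 1211.36 = 3266 N.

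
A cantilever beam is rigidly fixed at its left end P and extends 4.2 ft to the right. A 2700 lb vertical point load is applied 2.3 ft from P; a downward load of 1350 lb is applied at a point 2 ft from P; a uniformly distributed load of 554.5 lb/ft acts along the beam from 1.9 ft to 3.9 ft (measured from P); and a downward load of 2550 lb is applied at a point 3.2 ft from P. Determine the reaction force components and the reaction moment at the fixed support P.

P_x = 0, P_y = 7709 lb, M_P = 20290 lb·ft

Resultant of the distributed load: 554.5 × 2 = 1109 lb at 2.9 ft from P.
ΣF_x = 0: P_x = 0.
ΣF_y = 0: P_y − 2700 − 1350 − 554.5·2 − 2550 = 0 → P_y = 7709 lb.
ΣM about P: M_P − 2700·2.3 − 1350·2 − (554.5·2)·2.9 − 2550·3.2 = 0 → M_P = 20290 lb·ft.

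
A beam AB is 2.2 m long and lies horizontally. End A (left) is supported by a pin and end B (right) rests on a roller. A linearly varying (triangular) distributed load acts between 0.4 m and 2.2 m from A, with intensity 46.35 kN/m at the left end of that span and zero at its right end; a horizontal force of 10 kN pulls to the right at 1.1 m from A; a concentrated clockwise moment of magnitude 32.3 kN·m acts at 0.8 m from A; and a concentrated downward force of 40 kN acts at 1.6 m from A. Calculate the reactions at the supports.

A_x = -10.00 kN, A_y = 18.98 kN, B_y = 62.73 kN

Resultant of the triangular load: ½ × 46.35 × 1.8 = 41.715 kN, acting at 1 m from A (one-third of the span from the peak).
ΣM about A: B_y·2.2 − (½·46.35·1.8)·1 − 32.3 − 40·1.6 = 0 → B_y = 138.015/2.2 = 62.7341 ≈ 62.73 kN.
ΣF_y = 0: A_y + 62.7341 − ½·46.35·1.8 − 40 = 0 → A_y = 18.98 kN.
ΣF_x = 0: A_x + 10 = 0 → A_x = -10.00 kN.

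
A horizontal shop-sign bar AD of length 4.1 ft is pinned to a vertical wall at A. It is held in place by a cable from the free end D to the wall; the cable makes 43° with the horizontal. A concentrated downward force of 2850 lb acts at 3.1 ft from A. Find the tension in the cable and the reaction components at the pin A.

T = 3160 lb, A_x = 2311 lb, A_y = 695.1 lb

ΣM about A: T·sin43°·4.1 − 2850·3.1 = 0 → T = 8835/(4.1·0.681998) = 3159.65 ≈ 3160 lb.
ΣF_x = 0: A_x − T·cos43° = 0 → A_x = 3159.65 × 0.731354 = 2311 lb.
ΣF_y = 0: A_y + T·sin43° − 2850 = 0 → A_y = 2850 − 3159.65 × 0.681998 = 695.1 lb.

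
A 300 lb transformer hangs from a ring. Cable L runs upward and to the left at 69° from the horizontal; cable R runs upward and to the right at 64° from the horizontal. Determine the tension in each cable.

T_L = 179.8 lb, T_R = 147.0 lb

ΣF_x = 0: −T_L·cos69° + T_R·cos64° = 0 → T_R = 0.817499·T_L.
ΣF_y = 0: T_L·sin69° + T_R·sin64° = 300.
Substitute: T_L·(0.93358 + 0.817499·0.898794) = 300 → T_L = 179.819 ≈ 179.8 lb.
Then T_R = 0.817499 × 179.819 = 147.0 lb.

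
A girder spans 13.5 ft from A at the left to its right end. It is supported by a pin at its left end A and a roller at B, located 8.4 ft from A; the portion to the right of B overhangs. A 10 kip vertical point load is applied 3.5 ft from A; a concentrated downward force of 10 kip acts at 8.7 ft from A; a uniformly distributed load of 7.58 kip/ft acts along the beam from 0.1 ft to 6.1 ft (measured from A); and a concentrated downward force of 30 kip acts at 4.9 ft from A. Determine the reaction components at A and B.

Resultant of the distributed load: 7.58 × 6 = 45.48 kip at 3.1 ft from A.
Moments about A: B_y·8.4 − 10·3.5 − 10·8.7 − (7.58·6)·3.1 − 30·4.9 = 0 → B_y = 409.988/8.4 = 48.8081 ≈ 48.81 kip.
ΣF_y = 0: A_y + 48.8081 − 10 − 10 − 7.58·6 − 30 = 0 → A_y = 46.67 kip.
ΣF_x = 0: no horizontal applied forces, so A_x = 0.

A_x = 0, A_y = 46.67 kip, B_y = 48.81 kip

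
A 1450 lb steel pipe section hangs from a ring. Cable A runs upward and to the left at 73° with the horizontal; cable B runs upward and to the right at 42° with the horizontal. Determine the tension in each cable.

T_A = 1189 lb, T_B = 467.8 lb

ΣF_x = 0: −T_A·cos73° + T_B·cos42° = 0 → T_B = 0.393425·T_A.
ΣF_y = 0: T_A·sin73° + T_B·sin42° = 1450.
Substitute: T_A·(0.956305 + 0.393425·0.669131) = 1450 → T_A = 1188.96 ≈ 1189 lb.
Then T_B = 0.393425 × 1188.96 = 467.8 lb.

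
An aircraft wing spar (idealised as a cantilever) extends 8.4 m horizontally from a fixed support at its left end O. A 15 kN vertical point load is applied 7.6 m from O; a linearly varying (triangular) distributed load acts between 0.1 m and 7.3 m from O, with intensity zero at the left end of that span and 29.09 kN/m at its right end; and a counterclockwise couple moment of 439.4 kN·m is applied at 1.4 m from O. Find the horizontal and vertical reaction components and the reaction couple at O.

Resultant of the triangular load: ½ × 29.09 × 7.2 = 104.724 kN, acting at 4.9 m from O (one-third of the span from the peak).
ΣF_x = 0: O_x = 0.
ΣF_y = 0: O_y − 15 − ½·29.09·7.2 = 0 → O_y = 119.7 kN.
ΣM about O: M_O − 15·7.6 − (½·29.09·7.2)·4.9 + 439.4 = 0 → M_O = 187.7 kN·m.

O_x = 0, O_y = 119.7 kN, M_O = 187.7 kN·m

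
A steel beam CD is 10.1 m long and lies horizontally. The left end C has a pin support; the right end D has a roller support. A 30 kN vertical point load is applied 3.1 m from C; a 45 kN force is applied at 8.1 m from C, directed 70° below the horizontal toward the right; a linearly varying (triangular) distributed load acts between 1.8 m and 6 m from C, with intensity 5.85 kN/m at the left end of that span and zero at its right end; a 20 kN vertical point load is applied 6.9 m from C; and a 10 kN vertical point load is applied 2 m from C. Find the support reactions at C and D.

Resultant of the triangular load: ½ × 5.85 × 4.2 = 12.285 kN, acting at 3.2 m from C (one-third of the span from the peak).
Taking moments about C: D_y·10.1 − 30·3.1 − 45·sin70°·8.1 − (½·5.85·4.2)·3.2 − 20·6.9 − 10·2 = 0 → D_y = 632.83/10.1 = 62.6564 ≈ 62.66 kN.
ΣF_y = 0: C_y + 62.6564 − 30 − 45·sin70° − ½·5.85·4.2 − 20 − 10 = 0 → C_y = 51.91 kN.
ΣF_x = 0: C_x + 45·cos70° = 0 → C_x = -15.39 kN.

C_x = -15.39 kN, C_y = 51.91 kN, D_y = 62.66 kN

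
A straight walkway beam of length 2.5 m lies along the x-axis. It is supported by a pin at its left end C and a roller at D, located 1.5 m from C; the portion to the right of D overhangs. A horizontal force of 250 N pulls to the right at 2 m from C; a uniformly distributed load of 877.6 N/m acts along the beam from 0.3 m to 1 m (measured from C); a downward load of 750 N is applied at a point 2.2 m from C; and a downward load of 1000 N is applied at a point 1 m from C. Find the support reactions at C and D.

Resultant of the distributed load: 877.6 × 0.7 = 614.32 N at 0.65 m from C.
ΣM about C: D_y·1.5 − (877.6·0.7)·0.65 − 750·2.2 − 1000·1 = 0 → D_y = 3049.308/1.5 = 2032.87 ≈ 2033 N.
ΣF_y = 0: C_y + 2032.87 − 877.6·0.7 − 750 − 1000 = 0 → C_y = 331.4 N.
ΣF_x = 0: C_x + 250 = 0 → C_x = -250.0 N.

C_x = -250.0 N, C_y = 331.4 N, D_y = 2033 N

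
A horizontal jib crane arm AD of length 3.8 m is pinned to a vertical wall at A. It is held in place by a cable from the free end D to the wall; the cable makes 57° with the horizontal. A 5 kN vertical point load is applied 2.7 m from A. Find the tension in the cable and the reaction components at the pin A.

ΣM about A: T·sin57°·3.8 − 5·2.7 = 0 → T = 13.5/(3.8·0.838671) = 4.23603 ≈ 4.236 kN.
ΣF_x = 0: A_x − T·cos57° = 0 → A_x = 4.23603 × 0.544639 = 2.307 kN.
ΣF_y = 0: A_y + T·sin57° − 5 = 0 → A_y = 5 − 4.23603 × 0.838671 = 1.447 kN.

T = 4.236 kN, A_x = 2.307 kN, A_y = 1.447 kN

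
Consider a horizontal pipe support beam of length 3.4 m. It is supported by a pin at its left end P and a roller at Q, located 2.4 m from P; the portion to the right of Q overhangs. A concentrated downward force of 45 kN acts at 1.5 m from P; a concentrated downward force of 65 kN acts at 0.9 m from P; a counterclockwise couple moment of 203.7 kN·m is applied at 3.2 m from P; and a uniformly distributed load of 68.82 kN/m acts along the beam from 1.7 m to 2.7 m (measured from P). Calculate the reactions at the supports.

P_x = 0, P_y = 148.1 kN, Q_y = 30.71 kN

Resultant of the distributed load: 68.82 × 1 = 68.82 kN at 2.2 m from P.
Taking moments about P: Q_y·2.4 − 45·1.5 − 65·0.9 + 203.7 − (68.82·1)·2.2 = 0 → Q_y = 73.704/2.4 = 30.71 kN.
ΣF_y = 0: P_y + 30.71 − 45 − 65 − 68.82·1 = 0 → P_y = 148.1 kN.
ΣF_x = 0: no horizontal applied forces, so P_x = 0.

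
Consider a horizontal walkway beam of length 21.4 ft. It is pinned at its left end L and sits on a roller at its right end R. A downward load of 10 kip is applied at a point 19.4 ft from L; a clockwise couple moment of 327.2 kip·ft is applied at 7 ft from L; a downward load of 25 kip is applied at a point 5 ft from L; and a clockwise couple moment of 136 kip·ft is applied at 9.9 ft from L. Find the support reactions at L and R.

Taking moments about L: R_y·21.4 − 10·19.4 − 327.2 − 25·5 − 136 = 0 → R_y = 782.2/21.4 = 36.5514 ≈ 36.55 kip.
ΣF_y = 0: L_y + 36.5514 − 10 − 25 = 0 → L_y = -1.551 kip.
ΣF_x = 0: no horizontal applied forces, so L_x = 0.

L_x = 0, L_y = -1.551 kip, R_y = 36.55 kip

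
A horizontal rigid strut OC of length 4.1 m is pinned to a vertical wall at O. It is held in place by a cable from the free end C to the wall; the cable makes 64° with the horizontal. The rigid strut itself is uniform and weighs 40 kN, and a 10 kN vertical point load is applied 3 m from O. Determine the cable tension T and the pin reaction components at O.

ΣM about O: T·sin64°·4.1 − 40·2.05 − 10·3 = 0 → T = 112/(4.1·0.898794) = 30.393 ≈ 30.39 kN.
ΣF_x = 0: O_x − T·cos64° = 0 → O_x = 30.393 × 0.438371 = 13.32 kN.
ΣF_y = 0: O_y + T·sin64° − 40 − 10 = 0 → O_y = 50 − 30.393 × 0.898794 = 22.68 kN.

T = 30.39 kN, O_x = 13.32 kN, O_y = 22.68 kN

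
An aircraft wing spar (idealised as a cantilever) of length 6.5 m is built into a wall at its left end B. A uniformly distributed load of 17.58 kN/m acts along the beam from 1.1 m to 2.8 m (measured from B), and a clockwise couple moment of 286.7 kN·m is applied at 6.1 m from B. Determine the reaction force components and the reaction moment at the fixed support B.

B_x = 0, B_y = 29.89 kN, M_B = 345.0 kN·m

Resultant of the distributed load: 17.58 × 1.7 = 29.886 kN at 1.95 m from B.
ΣF_x = 0: B_x = 0.
ΣF_y = 0: B_y − 17.58·1.7 = 0 → B_y = 29.89 kN.
ΣM about B: M_B − (17.58·1.7)·1.95 − 286.7 = 0 → M_B = 345.0 kN·m.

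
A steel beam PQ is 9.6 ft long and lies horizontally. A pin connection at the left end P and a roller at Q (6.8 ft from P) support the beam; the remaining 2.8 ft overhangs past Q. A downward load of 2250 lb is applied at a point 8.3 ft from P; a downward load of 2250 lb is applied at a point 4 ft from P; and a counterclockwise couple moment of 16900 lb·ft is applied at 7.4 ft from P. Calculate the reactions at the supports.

ΣM about P: Q_y·6.8 − 2250·8.3 − 2250·4 + 16900 = 0 → Q_y = 10775/6.8 = 1584.56 ≈ 1585 lb.
ΣF_y = 0: P_y + 1584.56 − 2250 − 2250 = 0 → P_y = 2915 lb.
ΣF_x = 0: no horizontal applied forces, so P_x = 0.

P_x = 0, P_y = 2915 lb, Q_y = 1585 lb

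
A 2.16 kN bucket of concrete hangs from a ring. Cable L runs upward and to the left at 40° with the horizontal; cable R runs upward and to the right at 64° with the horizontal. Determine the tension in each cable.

T_L = 0.9759 kN, T_R = 1.705 kN

ΣF_x = 0: −T_L·cos40° + T_R·cos64° = 0 → T_R = 1.74748·T_L.
ΣF_y = 0: T_L·sin40° + T_R·sin64° = 2.16.
Substitute: T_L·(0.642788 + 1.74748·0.898794) = 2.16 → T_L = 0.975869 ≈ 0.9759 kN.
Then T_R = 1.74748 × 0.975869 = 1.705 kN.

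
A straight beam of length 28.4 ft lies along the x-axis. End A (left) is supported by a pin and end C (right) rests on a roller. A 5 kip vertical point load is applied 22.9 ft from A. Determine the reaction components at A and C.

Taking moments about A: C_y·28.4 − 5·22.9 = 0 → C_y = 114.5/28.4 = 4.03169 ≈ 4.032 kip.
ΣF_y = 0: A_y + 4.03169 − 5 = 0 → A_y = 0.9683 kip.
ΣF_x = 0: no horizontal applied forces, so A_x = 0.

A_x = 0, A_y = 0.9683 kip, C_y = 4.032 kip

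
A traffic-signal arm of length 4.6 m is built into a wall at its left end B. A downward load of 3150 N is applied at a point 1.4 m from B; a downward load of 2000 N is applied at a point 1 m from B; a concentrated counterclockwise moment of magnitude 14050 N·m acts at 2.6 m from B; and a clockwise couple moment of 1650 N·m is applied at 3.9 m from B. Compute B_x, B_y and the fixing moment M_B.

B_x = 0, B_y = 5150 N, M_B = -5990 N·m

ΣF_x = 0: B_x = 0.
ΣF_y = 0: B_y − 3150 − 2000 = 0 → B_y = 5150 N.
ΣM about B: M_B − 3150·1.4 − 2000·1 + 14050 − 1650 = 0 → M_B = -5990 N·m.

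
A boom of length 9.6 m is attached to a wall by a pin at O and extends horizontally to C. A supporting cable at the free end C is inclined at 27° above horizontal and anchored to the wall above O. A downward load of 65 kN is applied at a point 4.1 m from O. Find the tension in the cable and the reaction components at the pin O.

ΣM about O: T·sin27°·9.6 − 65·4.1 = 0 → T = 266.5/(9.6·0.45399) = 61.1476 ≈ 61.15 kN.
ΣF_x = 0: O_x − T·cos27° = 0 → O_x = 61.1476 × 0.891007 = 54.48 kN.
ΣF_y = 0: O_y + T·sin27° − 65 = 0 → O_y = 65 − 61.1476 × 0.45399 = 37.24 kN.

T = 61.15 kN, O_x = 54.48 kN, O_y = 37.24 kN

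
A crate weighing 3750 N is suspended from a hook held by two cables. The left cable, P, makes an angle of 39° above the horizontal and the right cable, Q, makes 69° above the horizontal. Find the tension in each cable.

ΣF_x = 0: −T_P·cos39° + T_Q·cos69° = 0 → T_Q = 2.16857·T_P.
ΣF_y = 0: T_P·sin39° + T_Q·sin69° = 3750.
Substitute: T_P·(0.62932 + 2.16857·0.93358) = 3750 → T_P = 1413.04 ≈ 1413 N.
Then T_Q = 2.16857 × 1413.04 = 3064 N.

T_P = 1413 N, T_Q = 3064 N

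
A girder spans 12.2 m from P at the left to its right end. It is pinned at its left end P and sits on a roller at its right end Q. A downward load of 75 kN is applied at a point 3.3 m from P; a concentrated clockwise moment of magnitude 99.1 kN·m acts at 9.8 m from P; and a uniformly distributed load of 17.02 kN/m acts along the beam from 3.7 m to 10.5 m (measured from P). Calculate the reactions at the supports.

P_x = 0, P_y = 94.97 kN, Q_y = 95.76 kN

Resultant of the distributed load: 17.02 × 6.8 = 115.736 kN at 7.1 m from P.
ΣM about P: Q_y·12.2 − 75·3.3 − 99.1 − (17.02·6.8)·7.1 = 0 → Q_y = 1168.3256/12.2 = 95.7644 ≈ 95.76 kN.
ΣF_y = 0: P_y + 95.7644 − 75 − 17.02·6.8 = 0 → P_y = 94.97 kN.
ΣF_x = 0: no horizontal applied forces, so P_x = 0.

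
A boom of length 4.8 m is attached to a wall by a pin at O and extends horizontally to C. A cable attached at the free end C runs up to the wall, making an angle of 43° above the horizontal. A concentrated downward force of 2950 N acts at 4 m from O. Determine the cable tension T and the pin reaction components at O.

ΣM about O: T·sin43°·4.8 − 2950·4 = 0 → T = 11800/(4.8·0.681998) = 3604.6 ≈ 3605 N.
ΣF_x = 0: O_x − T·cos43° = 0 → O_x = 3604.6 × 0.731354 = 2636 N.
ΣF_y = 0: O_y + T·sin43° − 2950 = 0 → O_y = 2950 − 3604.6 × 0.681998 = 491.7 N.

T = 3605 N, O_x = 2636 N, O_y = 491.7 N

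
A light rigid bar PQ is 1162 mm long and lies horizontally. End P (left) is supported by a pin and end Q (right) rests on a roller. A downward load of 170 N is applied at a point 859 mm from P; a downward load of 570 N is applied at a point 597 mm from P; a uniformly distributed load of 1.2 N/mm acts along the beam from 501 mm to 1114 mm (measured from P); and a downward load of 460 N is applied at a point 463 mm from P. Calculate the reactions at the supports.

Resultant of the distributed load: 1.2 × 613 = 735.6 N at 807.5 mm from P.
ΣM about P: Q_y·1162 − 170·859 − 570·597 − (1.2·613)·807.5 − 460·463 = 0 → Q_y = 1293297/1162 = 1112.99 ≈ 1113 N.
ΣF_y = 0: P_y + 1112.99 − 170 − 570 − 1.2·613 − 460 = 0 → P_y = 822.6 N.
ΣF_x = 0: no horizontal applied forces, so P_x = 0.

P_x = 0, P_y = 822.6 N, Q_y = 1113 N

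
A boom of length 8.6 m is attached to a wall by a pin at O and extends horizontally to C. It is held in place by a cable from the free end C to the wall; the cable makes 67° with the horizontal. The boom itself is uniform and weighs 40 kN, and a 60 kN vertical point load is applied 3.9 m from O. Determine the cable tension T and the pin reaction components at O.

ΣM about O: T·sin67°·8.6 − 40·4.3 − 60·3.9 = 0 → T = 406/(8.6·0.920505) = 51.2863 ≈ 51.29 kN.
ΣF_x = 0: O_x − T·cos67° = 0 → O_x = 51.2863 × 0.390731 = 20.04 kN.
ΣF_y = 0: O_y + T·sin67° − 40 − 60 = 0 → O_y = 100 − 51.2863 × 0.920505 = 52.79 kN.

T = 51.29 kN, O_x = 20.04 kN, O_y = 52.79 kN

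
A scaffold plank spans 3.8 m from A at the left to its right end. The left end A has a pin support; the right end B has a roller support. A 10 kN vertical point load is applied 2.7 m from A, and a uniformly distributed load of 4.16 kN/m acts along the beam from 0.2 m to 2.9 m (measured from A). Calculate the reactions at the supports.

Resultant of the distributed load: 4.16 × 2.7 = 11.232 kN at 1.55 m from A.
Moments about A: B_y·3.8 − 10·2.7 − (4.16·2.7)·1.55 = 0 → B_y = 44.4096/3.8 = 11.6867 ≈ 11.69 kN.
ΣF_y = 0: A_y + 11.6867 − 10 − 4.16·2.7 = 0 → A_y = 9.545 kN.
ΣF_x = 0: no horizontal applied forces, so A_x = 0.

A_x = 0, A_y = 9.545 kN, B_y = 11.69 kN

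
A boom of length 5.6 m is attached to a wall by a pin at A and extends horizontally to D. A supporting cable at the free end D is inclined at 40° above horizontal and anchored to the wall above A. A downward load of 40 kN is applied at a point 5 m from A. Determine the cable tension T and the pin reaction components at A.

T = 55.56 kN, A_x = 42.56 kN, A_y = 4.286 kN

ΣM about A: T·sin40°·5.6 − 40·5 = 0 → T = 200/(5.6·0.642788) = 55.5615 ≈ 55.56 kN.
ΣF_x = 0: A_x − T·cos40° = 0 → A_x = 55.5615 × 0.766044 = 42.56 kN.
ΣF_y = 0: A_y + T·sin40° − 40 = 0 → A_y = 40 − 55.5615 × 0.642788 = 4.286 kN.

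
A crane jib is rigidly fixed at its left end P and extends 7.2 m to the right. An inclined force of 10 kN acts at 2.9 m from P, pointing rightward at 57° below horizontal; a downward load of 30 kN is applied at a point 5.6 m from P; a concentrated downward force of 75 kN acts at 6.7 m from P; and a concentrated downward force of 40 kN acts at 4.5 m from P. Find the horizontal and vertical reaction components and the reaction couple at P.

P_x = -5.446 kN, P_y = 153.4 kN, M_P = 874.8 kN·m

ΣF_x = 0: P_x + 10·cos57° = 0 → P_x = -5.446 kN.
ΣF_y = 0: P_y − 10·sin57° − 30 − 75 − 40 = 0 → P_y = 153.4 kN.
ΣM about P: M_P − 10·sin57°·2.9 − 30·5.6 − 75·6.7 − 40·4.5 = 0 → M_P = 874.8 kN·m.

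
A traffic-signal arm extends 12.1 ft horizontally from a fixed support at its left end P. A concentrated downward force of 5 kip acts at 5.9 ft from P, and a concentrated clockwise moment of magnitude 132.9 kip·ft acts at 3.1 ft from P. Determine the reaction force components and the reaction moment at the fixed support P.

P_x = 0, P_y = 5.000 kip, M_P = 162.4 kip·ft

ΣF_x = 0: P_x = 0.
ΣF_y = 0: P_y − 5 = 0 → P_y = 5.000 kip.
ΣM about P: M_P − 5·5.9 − 132.9 = 0 → M_P = 162.4 kip·ft.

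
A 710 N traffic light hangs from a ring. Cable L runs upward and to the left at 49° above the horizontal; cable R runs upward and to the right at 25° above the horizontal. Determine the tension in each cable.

T_L = 669.4 N, T_R = 484.6 N

ΣF_x = 0: −T_L·cos49° + T_R·cos25° = 0 → T_R = 0.723881·T_L.
ΣF_y = 0: T_L·sin49° + T_R·sin25° = 710.
Substitute: T_L·(0.75471 + 0.723881·0.422618) = 710 → T_L = 669.41 ≈ 669.4 N.
Then T_R = 0.723881 × 669.41 = 484.6 N.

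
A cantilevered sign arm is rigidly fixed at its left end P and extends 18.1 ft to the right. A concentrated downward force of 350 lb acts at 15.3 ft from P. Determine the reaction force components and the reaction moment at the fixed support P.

P_x = 0, P_y = 350.0 lb, M_P = 5355 lb·ft

ΣF_x = 0: P_x = 0.
ΣF_y = 0: P_y − 350 = 0 → P_y = 350.0 lb.
ΣM about P: M_P − 350·15.3 = 0 → M_P = 5355 lb·ft.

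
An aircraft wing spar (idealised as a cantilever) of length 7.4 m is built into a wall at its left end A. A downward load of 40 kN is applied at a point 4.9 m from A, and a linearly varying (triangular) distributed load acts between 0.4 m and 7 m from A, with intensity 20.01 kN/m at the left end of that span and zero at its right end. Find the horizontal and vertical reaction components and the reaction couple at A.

A_x = 0, A_y = 106.0 kN, M_A = 367.7 kN·m

Resultant of the triangular load: ½ × 20.01 × 6.6 = 66.033 kN, acting at 2.6 m from A (one-third of the span from the peak).
ΣF_x = 0: A_x = 0.
ΣF_y = 0: A_y − 40 − ½·20.01·6.6 = 0 → A_y = 106.0 kN.
ΣM about A: M_A − 40·4.9 − (½·20.01·6.6)·2.6 = 0 → M_A = 367.7 kN·m.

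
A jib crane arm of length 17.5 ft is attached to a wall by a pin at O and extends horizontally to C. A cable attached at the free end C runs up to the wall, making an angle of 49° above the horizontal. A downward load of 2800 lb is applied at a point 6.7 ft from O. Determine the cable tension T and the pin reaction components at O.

T = 1420 lb, O_x = 931.9 lb, O_y = 1728 lb

ΣM about O: T·sin49°·17.5 − 2800·6.7 = 0 → T = 18760/(17.5·0.75471) = 1420.41 ≈ 1420 lb.
ΣF_x = 0: O_x − T·cos49° = 0 → O_x = 1420.41 × 0.656059 = 931.9 lb.
ΣF_y = 0: O_y + T·sin49° − 2800 = 0 → O_y = 2800 − 1420.41 × 0.75471 = 1728 lb.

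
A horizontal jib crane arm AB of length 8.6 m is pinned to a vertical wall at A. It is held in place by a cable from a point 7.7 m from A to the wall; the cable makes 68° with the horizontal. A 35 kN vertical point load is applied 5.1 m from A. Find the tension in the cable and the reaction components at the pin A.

T = 25.00 kN, A_x = 9.366 kN, A_y = 11.82 kN

ΣM about A: T·sin68°·7.7 − 35·5.1 = 0 → T = 178.5/(7.7·0.927184) = 25.0024 ≈ 25.00 kN.
ΣF_x = 0: A_x − T·cos68° = 0 → A_x = 25.0024 × 0.374607 = 9.366 kN.
ΣF_y = 0: A_y + T·sin68° − 35 = 0 → A_y = 35 − 25.0024 × 0.927184 = 11.82 kN.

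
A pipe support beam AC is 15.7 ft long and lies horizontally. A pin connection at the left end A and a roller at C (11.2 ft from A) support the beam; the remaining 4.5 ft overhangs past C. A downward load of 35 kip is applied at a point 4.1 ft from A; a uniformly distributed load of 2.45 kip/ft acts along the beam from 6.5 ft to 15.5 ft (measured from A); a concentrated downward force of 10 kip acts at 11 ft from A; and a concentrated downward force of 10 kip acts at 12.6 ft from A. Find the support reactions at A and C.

A_x = 0, A_y = 21.51 kip, C_y = 55.54 kip

Resultant of the distributed load: 2.45 × 9 = 22.05 kip at 11 ft from A.
ΣM about A: C_y·11.2 − 35·4.1 − (2.45·9)·11 − 10·11 − 10·12.6 = 0 → C_y = 622.05/11.2 = 55.5402 ≈ 55.54 kip.
ΣF_y = 0: A_y + 55.5402 − 35 − 2.45·9 − 10 − 10 = 0 → A_y = 21.51 kip.
ΣF_x = 0: no horizontal applied forces, so A_x = 0.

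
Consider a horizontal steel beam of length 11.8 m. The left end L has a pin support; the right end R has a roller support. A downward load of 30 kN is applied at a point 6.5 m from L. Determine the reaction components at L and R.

L_x = 0, L_y = 13.47 kN, R_y = 16.53 kN

Taking moments about L: R_y·11.8 − 30·6.5 = 0 → R_y = 195/11.8 = 16.5254 ≈ 16.53 kN.
ΣF_y = 0: L_y + 16.5254 − 30 = 0 → L_y = 13.47 kN.
ΣF_x = 0: no horizontal applied forces, so L_x = 0.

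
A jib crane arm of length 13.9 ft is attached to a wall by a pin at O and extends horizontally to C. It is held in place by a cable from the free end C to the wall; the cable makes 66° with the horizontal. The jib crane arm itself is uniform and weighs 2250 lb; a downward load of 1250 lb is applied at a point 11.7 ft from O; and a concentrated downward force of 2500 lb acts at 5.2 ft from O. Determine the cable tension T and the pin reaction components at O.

ΣM about O: T·sin66°·13.9 − 2250·6.95 − 1250·11.7 − 2500·5.2 = 0 → T = 43262.5/(13.9·0.913545) = 3406.96 ≈ 3407 lb.
ΣF_x = 0: O_x − T·cos66° = 0 → O_x = 3406.96 × 0.406737 = 1386 lb.
ΣF_y = 0: O_y + T·sin66° − 2250 − 1250 − 2500 = 0 → O_y = 6000 − 3406.96 × 0.913545 = 2888 lb.

T = 3407 lb, O_x = 1386 lb, O_y = 2888 lb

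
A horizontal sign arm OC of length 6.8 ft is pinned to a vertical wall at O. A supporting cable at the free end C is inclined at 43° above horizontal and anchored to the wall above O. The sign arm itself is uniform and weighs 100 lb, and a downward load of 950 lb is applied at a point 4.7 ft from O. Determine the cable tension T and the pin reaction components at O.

ΣM about O: T·sin43°·6.8 − 100·3.4 − 950·4.7 = 0 → T = 4805/(6.8·0.681998) = 1036.1 ≈ 1036 lb.
ΣF_x = 0: O_x − T·cos43° = 0 → O_x = 1036.1 × 0.731354 = 757.8 lb.
ΣF_y = 0: O_y + T·sin43° − 100 − 950 = 0 → O_y = 1050 − 1036.1 × 0.681998 = 343.4 lb.

T = 1036 lb, O_x = 757.8 lb, O_y = 343.4 lb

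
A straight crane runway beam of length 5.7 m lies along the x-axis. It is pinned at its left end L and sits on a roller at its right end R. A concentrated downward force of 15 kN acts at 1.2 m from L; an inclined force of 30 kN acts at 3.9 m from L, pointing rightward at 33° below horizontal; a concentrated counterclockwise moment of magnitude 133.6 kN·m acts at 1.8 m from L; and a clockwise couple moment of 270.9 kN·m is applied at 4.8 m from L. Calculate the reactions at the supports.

L_x = -25.16 kN, L_y = -7.086 kN, R_y = 38.43 kN

ΣM about L: R_y·5.7 − 15·1.2 − 30·sin33°·3.9 + 133.6 − 270.9 = 0 → R_y = 219.023/5.7 = 38.4251 ≈ 38.43 kN.
ΣF_y = 0: L_y + 38.4251 − 15 − 30·sin33° = 0 → L_y = -7.086 kN.
ΣF_x = 0: L_x + 30·cos33° = 0 → L_x = -25.16 kN.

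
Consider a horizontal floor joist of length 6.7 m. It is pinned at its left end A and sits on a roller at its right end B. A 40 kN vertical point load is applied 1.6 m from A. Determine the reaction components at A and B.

ΣM about A: B_y·6.7 − 40·1.6 = 0 → B_y = 64/6.7 = 9.55224 ≈ 9.552 kN.
ΣF_y = 0: A_y + 9.55224 − 40 = 0 → A_y = 30.45 kN.
ΣF_x = 0: no horizontal applied forces, so A_x = 0.

A_x = 0, A_y = 30.45 kN, B_y = 9.552 kN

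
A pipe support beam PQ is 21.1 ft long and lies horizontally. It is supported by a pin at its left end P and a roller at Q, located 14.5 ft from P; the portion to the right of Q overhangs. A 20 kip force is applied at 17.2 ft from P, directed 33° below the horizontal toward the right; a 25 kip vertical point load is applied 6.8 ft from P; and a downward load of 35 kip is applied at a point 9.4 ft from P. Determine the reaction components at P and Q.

Moments about P: Q_y·14.5 − 20·sin33°·17.2 − 25·6.8 − 35·9.4 = 0 → Q_y = 686.356/14.5 = 47.3349 ≈ 47.33 kip.
ΣF_y = 0: P_y + 47.3349 − 20·sin33° − 25 − 35 = 0 → P_y = 23.56 kip.
ΣF_x = 0: P_x + 20·cos33° = 0 → P_x = -16.77 kip.

P_x = -16.77 kip, P_y = 23.56 kip, Q_y = 47.33 kip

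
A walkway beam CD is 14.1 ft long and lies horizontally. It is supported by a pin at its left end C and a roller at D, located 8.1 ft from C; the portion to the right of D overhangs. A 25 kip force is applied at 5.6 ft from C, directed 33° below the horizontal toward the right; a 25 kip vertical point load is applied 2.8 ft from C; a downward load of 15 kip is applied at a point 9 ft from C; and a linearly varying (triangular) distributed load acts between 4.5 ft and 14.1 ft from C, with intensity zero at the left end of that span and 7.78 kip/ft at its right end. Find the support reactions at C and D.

C_x = -20.97 kip, C_y = 5.985 kip, D_y = 84.98 kip

Resultant of the triangular load: ½ × 7.78 × 9.6 = 37.344 kip, acting at 10.9 ft from C (one-third of the span from the peak).
Moments about C: D_y·8.1 − 25·sin33°·5.6 − 25·2.8 − 15·9 − (½·7.78·9.6)·10.9 = 0 → D_y = 688.299/8.1 = 84.9752 ≈ 84.98 kip.
ΣF_y = 0: C_y + 84.9752 − 25·sin33° − 25 − 15 − ½·7.78·9.6 = 0 → C_y = 5.985 kip.
ΣF_x = 0: C_x + 25·cos33° = 0 → C_x = -20.97 kip.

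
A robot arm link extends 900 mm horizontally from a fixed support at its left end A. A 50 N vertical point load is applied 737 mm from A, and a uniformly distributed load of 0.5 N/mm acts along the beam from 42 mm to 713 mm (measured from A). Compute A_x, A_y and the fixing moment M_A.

A_x = 0, A_y = 385.5 N, M_A = 163500 N·mm

Resultant of the distributed load: 0.5 × 671 = 335.5 N at 377.5 mm from A.
ΣF_x = 0: A_x = 0.
ΣF_y = 0: A_y − 50 − 0.5·671 = 0 → A_y = 385.5 N.
ΣM about A: M_A − 50·737 − (0.5·671)·377.5 = 0 → M_A = 163500 N·mm.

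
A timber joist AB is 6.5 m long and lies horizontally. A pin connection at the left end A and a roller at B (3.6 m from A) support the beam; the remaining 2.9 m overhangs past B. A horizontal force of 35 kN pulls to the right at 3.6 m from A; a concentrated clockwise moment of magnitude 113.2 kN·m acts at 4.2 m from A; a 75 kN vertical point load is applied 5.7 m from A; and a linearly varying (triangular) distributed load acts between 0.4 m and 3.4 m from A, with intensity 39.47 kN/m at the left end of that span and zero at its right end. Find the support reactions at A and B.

Resultant of the triangular load: ½ × 39.47 × 3 = 59.205 kN, acting at 1.4 m from A (one-third of the span from the peak).
ΣM about A: B_y·3.6 − 113.2 − 75·5.7 − (½·39.47·3)·1.4 = 0 → B_y = 623.587/3.6 = 173.219 ≈ 173.2 kN.
ΣF_y = 0: A_y + 173.219 − 75 − ½·39.47·3 = 0 → A_y = -39.01 kN.
ΣF_x = 0: A_x + 35 = 0 → A_x = -35.00 kN.

A_x = -35.00 kN, A_y = -39.01 kN, B_y = 173.2 kN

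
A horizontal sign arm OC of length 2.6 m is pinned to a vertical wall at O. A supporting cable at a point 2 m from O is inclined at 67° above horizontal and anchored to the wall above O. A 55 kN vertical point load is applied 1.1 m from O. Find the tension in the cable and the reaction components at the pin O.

ΣM about O: T·sin67°·2 − 55·1.1 = 0 → T = 60.5/(2·0.920505) = 32.8624 ≈ 32.86 kN.
ΣF_x = 0: O_x − T·cos67° = 0 → O_x = 32.8624 × 0.390731 = 12.84 kN.
ΣF_y = 0: O_y + T·sin67° − 55 = 0 → O_y = 55 − 32.8624 × 0.920505 = 24.75 kN.

T = 32.86 kN, O_x = 12.84 kN, O_y = 24.75 kN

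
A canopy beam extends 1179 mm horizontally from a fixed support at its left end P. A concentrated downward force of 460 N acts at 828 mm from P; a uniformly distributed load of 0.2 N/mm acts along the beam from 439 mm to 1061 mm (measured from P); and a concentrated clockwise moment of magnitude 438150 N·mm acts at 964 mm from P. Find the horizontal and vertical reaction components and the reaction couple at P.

Resultant of the distributed load: 0.2 × 622 = 124.4 N at 750 mm from P.
ΣF_x = 0: P_x = 0.
ΣF_y = 0: P_y − 460 − 0.2·622 = 0 → P_y = 584.4 N.
ΣM about P: M_P − 460·828 − (0.2·622)·750 − 438150 = 0 → M_P = 912300 N·mm.

P_x = 0, P_y = 584.4 N, M_P = 912300 N·mm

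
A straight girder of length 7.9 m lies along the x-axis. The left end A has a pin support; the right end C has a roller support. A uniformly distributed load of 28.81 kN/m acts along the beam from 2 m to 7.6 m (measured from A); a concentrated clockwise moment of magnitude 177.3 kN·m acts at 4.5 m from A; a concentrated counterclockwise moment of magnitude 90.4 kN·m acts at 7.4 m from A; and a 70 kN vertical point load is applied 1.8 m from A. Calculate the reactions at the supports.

Resultant of the distributed load: 28.81 × 5.6 = 161.336 kN at 4.8 m from A.
Taking moments about A: C_y·7.9 − (28.81·5.6)·4.8 − 177.3 + 90.4 − 70·1.8 = 0 → C_y = 987.3128/7.9 = 124.976 ≈ 125.0 kN.
ΣF_y = 0: A_y + 124.976 − 28.81·5.6 − 70 = 0 → A_y = 106.4 kN.
ΣF_x = 0: no horizontal applied forces, so A_x = 0.

A_x = 0, A_y = 106.4 kN, C_y = 125.0 kN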